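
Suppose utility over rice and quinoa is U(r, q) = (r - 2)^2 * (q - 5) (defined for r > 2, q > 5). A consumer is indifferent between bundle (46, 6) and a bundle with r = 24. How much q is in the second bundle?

U(46, 6) = 1936.
Set U(24, q) = 1936 and solve.
With r = 24: (24 − 2)^2 = 484, so (q − 5) = 1936/484 = 4.
So q = 5 + 4 = 9.
Check: U(24, 9) = 1936.

q = 9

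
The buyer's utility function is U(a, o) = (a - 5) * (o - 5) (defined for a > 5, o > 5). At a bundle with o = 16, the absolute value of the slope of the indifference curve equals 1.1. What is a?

a = 15

MU_a = (o−5), MU_o = (a−5).
MRS = (o−5)/(a−5).
Substitute o = 16: MRS = 11/(a − 5). Setting this equal to 1.1 gives a − 5 = 11/1.1 = 10, so a = 15.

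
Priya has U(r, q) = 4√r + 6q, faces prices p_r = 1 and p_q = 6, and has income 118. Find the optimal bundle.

r* = 4, q* = 19

MU_r = 4/(2√r), MU_q = 6.
MRS = 4/(2√r) ÷ 6.
Tangency: set MRS = p_r/p_q = 1/6.
MRS depends only on r: (1/3)/√r = 1/6 ⇒ √r = (1/3)/(1/6) = 2 ⇒ r* = 4.
From the budget, 6·q = 118 − 1·4 = 114, so q* = 19.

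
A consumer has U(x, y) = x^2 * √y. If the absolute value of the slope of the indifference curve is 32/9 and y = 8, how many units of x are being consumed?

MU_x = 2·x·√y and MU_y = 0.5·x^2·y^(-0.5).
MRS = MU_x/MU_y = (4)·y/x.
Substitute y = 8: MRS = 32/x. Setting 32/x = 32/9 gives x = 32/(32/9) = 9.

x = 9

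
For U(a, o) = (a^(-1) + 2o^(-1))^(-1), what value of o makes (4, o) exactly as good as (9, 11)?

o = 792/17

U depends on (a, o) only through S = a^(-1) + 2o^(-1), so equal utility means equal S. At (9, 11): S = 29/99.
With a = 4: 4^(-1) = 0.25, so 2o^(-1) = 29/99 − 0.25 = 17/396, i.e. o^(-1) = 17/792.
Hence o = 1/(17/792) = 792/17.
Check: U(4, 792/17) = 3.4138.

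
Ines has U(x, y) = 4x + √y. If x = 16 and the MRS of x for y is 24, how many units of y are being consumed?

y = 9

MU_x = 4, MU_y = 1/(2√y).
MRS = 4 ÷ (1/(2√y)).
MRS depends only on y: 8·√y = 24 ⇒ √y = 24/8 = 3 ⇒ y = 9.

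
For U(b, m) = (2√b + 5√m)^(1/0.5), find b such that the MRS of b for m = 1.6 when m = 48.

b = 3

For CES with ρ = 0.5, MRS = (2/5)·√(m/b).
Setting (2/5)·√(48/b) = 1.6 gives √(48/b) = 4, so 48/b = 16 and b = 3.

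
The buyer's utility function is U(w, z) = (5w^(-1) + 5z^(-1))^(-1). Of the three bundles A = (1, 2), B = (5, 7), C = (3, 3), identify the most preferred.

Evaluate utility at each bundle:
U(A) = 0.133.
U(B) = 0.583.
U(C) = 0.300.
Highest utility is B, so B ≻ C ≻ A.

Bundle B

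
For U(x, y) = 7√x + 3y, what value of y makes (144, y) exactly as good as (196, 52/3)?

U(196, 52/3) = 150.
Set U(144, y) = 150 and solve.
With x = 144: √144 = 12, so 3y = 150 − 7·12 = 66 and y = 22.
Check: U(144, 22) = 150.

y = 22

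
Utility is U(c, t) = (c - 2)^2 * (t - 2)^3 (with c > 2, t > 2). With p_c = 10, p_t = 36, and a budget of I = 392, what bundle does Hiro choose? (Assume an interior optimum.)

MU_c = 2·(c−2)·(t−2)^3, MU_t = 3·(c−2)^2·(t−2)^2.
MRS = (2/3)·(t−2)/(c−2).
Tangency: set MRS = p_c/p_t = 10/36 = 5/18.
So (2/3)·(t − 2)/(c − 2) = 5/18, i.e. (t − 2) = (5/12)·(c − 2).
Rewrite the budget in excess-of-subsistence terms: 10·(c − 2) + 36·(t − 2) = 392 − 10·2 − 36·2 = 300.
Substituting, 25·(c − 2) = 300, so c − 2 = 12 and c* = 14.
Then t − 2 = (5/12)·12 = 5, so t* = 7.

c* = 14, t* = 7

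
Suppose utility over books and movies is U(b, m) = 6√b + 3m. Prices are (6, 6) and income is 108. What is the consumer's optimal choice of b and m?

b* = 1, m* = 17

MU_b = 6/(2√b), MU_m = 3.
MRS = 6/(2√b) ÷ 3.
Tangency: set MRS = p_b/p_m = 6/6 = 1.
MRS depends only on b: 1/√b = 1 ⇒ √b = 1/1 = 1 ⇒ b* = 1.
From the budget, 6·m = 108 − 6·1 = 102, so m* = 17.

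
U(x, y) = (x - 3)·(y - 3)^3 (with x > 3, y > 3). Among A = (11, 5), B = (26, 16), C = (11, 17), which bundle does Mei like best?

Evaluate utility at each bundle:
U(A) = 64.
U(B) = 50531.
U(C) = 21952.
Highest utility is B, so B ≻ C ≻ A.

Bundle B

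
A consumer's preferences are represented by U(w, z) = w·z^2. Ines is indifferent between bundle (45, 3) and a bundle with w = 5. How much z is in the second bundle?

U(45, 3) = 405.
Set U(5, z) = 405 and solve.
With w = 5: z^2 = 405/5 = 81; taking the square root, z = 9.
Check: U(5, 9) = 405.

z = 9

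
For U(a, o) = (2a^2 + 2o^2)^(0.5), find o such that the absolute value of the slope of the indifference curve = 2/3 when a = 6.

o = 9

For CES with ρ = 2, MRS = (o/a)^(-1).
Setting (o/6)^(-1) = 2/3 gives o/6 = 1.5 and o = 9.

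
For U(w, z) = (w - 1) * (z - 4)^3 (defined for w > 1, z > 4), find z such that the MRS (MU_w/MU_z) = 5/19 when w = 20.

z = 19

MU_w = (z−4)^3, MU_z = 3·(w−1)·(z−4)^2.
MRS = (1/3)·(z−4)/(w−1).
Substitute w = 20: MRS = (z − 4)/57. Setting this equal to 5/19 gives z − 4 = (5/19)·57 = 15, so z = 19.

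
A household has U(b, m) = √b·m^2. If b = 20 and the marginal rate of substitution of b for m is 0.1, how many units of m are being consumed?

m = 8

MU_b = 0.5·b^(-0.5)·m^2 and MU_m = 2·√b·m.
MRS = MU_b/MU_m = (0.25)·m/b.
Substitute b = 20: MRS = m/80. Setting m/80 = 0.1 gives m = 0.1·80 = 8.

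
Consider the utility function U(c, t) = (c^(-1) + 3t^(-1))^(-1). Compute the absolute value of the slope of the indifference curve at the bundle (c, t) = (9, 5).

MRS = 25/243

For CES with ρ = -1, MRS = (1/3)·(t/c)^2.
At (9, 5): MRS = 25/243.
That is, one extra unit of c is worth 25/243 units of t at the margin.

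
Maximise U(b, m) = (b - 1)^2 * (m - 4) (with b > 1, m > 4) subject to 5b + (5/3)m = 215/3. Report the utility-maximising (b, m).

b* = 9, m* = 16

MU_b = 2·(b−1)·(m−4), MU_m = (b−1)^2.
MRS = (2/1)·(m−4)/(b−1).
Tangency: set MRS = p_b/p_m = 5/(5/3) = 3.
So (2/1)·(m − 4)/(b − 1) = 3, i.e. (m − 4) = 1.5·(b − 1).
Rewrite the budget in excess-of-subsistence terms: 5·(b − 1) + (5/3)·(m − 4) = 215/3 − 5·1 − (5/3)·4 = 60.
Substituting, 7.5·(b − 1) = 60, so b − 1 = 8 and b* = 9.
Then m − 4 = 1.5·8 = 12, so m* = 16.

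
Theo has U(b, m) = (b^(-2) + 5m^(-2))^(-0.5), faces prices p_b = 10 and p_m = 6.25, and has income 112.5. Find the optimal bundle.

b* = 5, m* = 10

For CES with ρ = -2, MRS = (1/5)·(m/b)^3.
Tangency: set MRS = p_b/p_m = 10/6.25 = 1.6.
So (m/b)^3 = 8; taking the cube root, m/b = 2, i.e. m = 2·b.
Substitute into the budget 10·b + 6.25·m = 112.5: 22.5·b = 112.5, so b* = 5 and m* = 2·5 = 10.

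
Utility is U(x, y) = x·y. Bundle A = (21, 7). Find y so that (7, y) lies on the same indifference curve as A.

U(21, 7) = 147.
Set U(7, y) = 147 and solve.
With x = 7: y = 147/7 = 21.
Check: U(7, 21) = 147.

y = 21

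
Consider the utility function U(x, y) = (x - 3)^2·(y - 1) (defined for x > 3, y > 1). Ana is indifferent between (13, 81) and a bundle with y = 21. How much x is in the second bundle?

x = 23

U(13, 81) = 8000.
Set U(x, 21) = 8000 and solve.
With y = 21: (21 − 1) = 20, so (x − 3)^2 = 8000/20 = 400.
Taking the square root (with x > 3): x − 3 = 20, so x = 23.
Check: U(23, 21) = 8000.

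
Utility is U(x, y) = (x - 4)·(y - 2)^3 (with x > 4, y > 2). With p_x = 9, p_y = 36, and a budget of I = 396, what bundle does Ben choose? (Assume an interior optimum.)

MU_x = (y−2)^3, MU_y = 3·(x−4)·(y−2)^2.
MRS = (1/3)·(y−2)/(x−4).
Tangency: set MRS = p_x/p_y = 9/36 = 0.25.
So (1/3)·(y − 2)/(x − 4) = 0.25, i.e. (y − 2) = 0.75·(x − 4).
Rewrite the budget in excess-of-subsistence terms: 9·(x − 4) + 36·(y − 2) = 396 − 9·4 − 36·2 = 288.
Substituting, 36·(x − 4) = 288, so x − 4 = 8 and x* = 12.
Then y − 2 = 0.75·8 = 6, so y* = 8.

x* = 12, y* = 8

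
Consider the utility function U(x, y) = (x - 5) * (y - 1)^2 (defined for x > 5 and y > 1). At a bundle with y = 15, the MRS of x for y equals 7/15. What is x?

MU_x = (y−1)^2, MU_y = 2·(x−5)·(y−1).
MRS = (1/2)·(y−1)/(x−5).
Substitute y = 15: MRS = 7/(x − 5). Setting this equal to 7/15 gives x − 5 = 7/(7/15) = 15, so x = 20.

x = 20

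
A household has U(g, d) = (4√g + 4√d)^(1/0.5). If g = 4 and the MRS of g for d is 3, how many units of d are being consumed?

For CES with ρ = 0.5, MRS = √(d/g).
Setting √(d/4) = 3 gives d/4 = 9 and d = 36.

d = 36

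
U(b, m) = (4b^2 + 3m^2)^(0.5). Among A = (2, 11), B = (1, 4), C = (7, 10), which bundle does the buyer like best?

Bundle C

Evaluate utility at each bundle:
U(A) = 19.468.
U(B) = 7.211.
U(C) = 22.271.
Highest utility is C, so C ≻ A ≻ B.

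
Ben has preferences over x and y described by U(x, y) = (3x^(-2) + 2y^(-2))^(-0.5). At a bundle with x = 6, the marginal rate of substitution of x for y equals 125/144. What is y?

For CES with ρ = -2, MRS = (3/2)·(y/x)^3.
Setting (3/2)·(y/6)^3 = 125/144 gives (y/6)^3 = 125/216, so y/6 = 5/6 and y = 5.

y = 5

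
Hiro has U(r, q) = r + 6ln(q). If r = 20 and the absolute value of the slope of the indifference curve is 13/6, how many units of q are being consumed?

q = 13

MU_r = 1, MU_q = 6/q.
MRS = 1 ÷ (6/q).
MRS depends only on q: (1/6)·q = 13/6 ⇒ q = (13/6)/(1/6) = 13.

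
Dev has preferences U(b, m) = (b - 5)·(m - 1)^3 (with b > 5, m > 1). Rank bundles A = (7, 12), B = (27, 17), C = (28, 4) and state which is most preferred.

Evaluate utility at each bundle:
U(A) = 2662.
U(B) = 90112.
U(C) = 621.
Highest utility is B, so B ≻ A ≻ C.

Bundle B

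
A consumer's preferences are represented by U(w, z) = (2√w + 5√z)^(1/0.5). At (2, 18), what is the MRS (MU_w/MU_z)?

For CES with ρ = 0.5, MRS = (2/5)·√(z/w).
At (2, 18): MRS = 1.2.
The indifference curve has slope −1.2 at this bundle.

MRS = 1.2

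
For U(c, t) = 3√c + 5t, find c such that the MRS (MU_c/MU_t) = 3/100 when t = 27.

c = 100

MU_c = 3/(2√c), MU_t = 5.
MRS = 3/(2√c) ÷ 5.
MRS depends only on c: 0.3/√c = 3/100 ⇒ √c = 0.3/(3/100) = 10 ⇒ c = 100.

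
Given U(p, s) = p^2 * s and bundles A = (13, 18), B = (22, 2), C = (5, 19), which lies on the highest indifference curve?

Bundle A

Evaluate utility at each bundle:
U(A) = 3042.
U(B) = 968.
U(C) = 475.
Highest utility is A, so A ≻ B ≻ C.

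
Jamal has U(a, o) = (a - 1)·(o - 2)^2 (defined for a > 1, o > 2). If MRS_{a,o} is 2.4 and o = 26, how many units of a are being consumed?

MU_a = (o−2)^2, MU_o = 2·(a−1)·(o−2).
MRS = (1/2)·(o−2)/(a−1).
Substitute o = 26: MRS = 12/(a − 1). Setting this equal to 2.4 gives a − 1 = 12/2.4 = 5, so a = 6.

a = 6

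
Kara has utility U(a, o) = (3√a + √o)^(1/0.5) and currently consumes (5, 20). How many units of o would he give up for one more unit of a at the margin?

For CES with ρ = 0.5, MRS = (3/1)·√(o/a).
At (5, 20): MRS = 6.
The indifference curve has slope −6 at this bundle.

MRS = 6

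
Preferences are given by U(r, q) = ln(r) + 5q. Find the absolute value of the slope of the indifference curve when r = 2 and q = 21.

MU_r = 1/r, MU_q = 5.
MRS = 1/r ÷ 5.
At (2, 21): MRS = 0.1.
So at (2, 21) the consumer would give up 0.1 units of q for one more unit of r.

MRS = 0.1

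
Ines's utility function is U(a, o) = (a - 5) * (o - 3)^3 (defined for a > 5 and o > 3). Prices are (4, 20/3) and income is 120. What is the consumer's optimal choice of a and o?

a* = 10, o* = 12

MU_a = (o−3)^3, MU_o = 3·(a−5)·(o−3)^2.
MRS = (1/3)·(o−3)/(a−5).
Tangency: set MRS = p_a/p_o = 4/(20/3) = 0.6.
So (1/3)·(o − 3)/(a − 5) = 0.6, i.e. (o − 3) = 1.8·(a − 5).
Rewrite the budget in excess-of-subsistence terms: 4·(a − 5) + (20/3)·(o − 3) = 120 − 4·5 − (20/3)·3 = 80.
Substituting, 16·(a − 5) = 80, so a − 5 = 5 and a* = 10.
Then o − 3 = 1.8·5 = 9, so o* = 12.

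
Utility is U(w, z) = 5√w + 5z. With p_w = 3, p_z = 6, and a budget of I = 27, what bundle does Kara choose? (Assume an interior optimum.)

MU_w = 5/(2√w), MU_z = 5.
MRS = 5/(2√w) ÷ 5.
Tangency: set MRS = p_w/p_z = 3/6 = 0.5.
MRS depends only on w: 0.5/√w = 0.5 ⇒ √w = 0.5/0.5 = 1 ⇒ w* = 1.
From the budget, 6·z = 27 − 3·1 = 24, so z* = 4.

w* = 1, z* = 4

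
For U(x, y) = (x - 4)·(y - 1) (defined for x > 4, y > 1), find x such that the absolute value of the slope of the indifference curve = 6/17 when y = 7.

MU_x = (y−1), MU_y = (x−4).
MRS = (y−1)/(x−4).
Substitute y = 7: MRS = 6/(x − 4). Setting this equal to 6/17 gives x − 4 = 6/(6/17) = 17, so x = 21.

x = 21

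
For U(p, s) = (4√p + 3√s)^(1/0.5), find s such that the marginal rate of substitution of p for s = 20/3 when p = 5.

s = 125

For CES with ρ = 0.5, MRS = (4/3)·√(s/p).
Setting (4/3)·√(s/5) = 20/3 gives √(s/5) = 5, so s/5 = 25 and s = 125.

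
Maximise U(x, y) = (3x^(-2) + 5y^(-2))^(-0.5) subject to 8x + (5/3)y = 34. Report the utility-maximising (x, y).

For CES with ρ = -2, MRS = (3/5)·(y/x)^3.
Tangency: set MRS = p_x/p_y = 8/(5/3) = 4.8.
So (y/x)^3 = 8; taking the cube root, y/x = 2, i.e. y = 2·x.
Substitute into the budget 8·x + (5/3)·y = 34: (34/3)·x = 34, so x* = 3 and y* = 2·3 = 6.

x* = 3, y* = 6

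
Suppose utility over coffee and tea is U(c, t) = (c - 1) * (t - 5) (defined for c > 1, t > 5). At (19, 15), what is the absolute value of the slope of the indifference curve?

MU_c = (t−5), MU_t = (c−1).
MRS = (t−5)/(c−1).
At (19, 15): MRS = 5/9.
So at (19, 15) the consumer would give up 5/9 units of t for one more unit of c.

MRS = 5/9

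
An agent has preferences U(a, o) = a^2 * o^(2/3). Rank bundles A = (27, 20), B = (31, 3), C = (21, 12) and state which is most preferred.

Evaluate utility at each bundle:
U(A) = 5371.318.
U(B) = 1998.961.
U(C) = 2311.494.
Highest utility is A, so A ≻ C ≻ B.

Bundle A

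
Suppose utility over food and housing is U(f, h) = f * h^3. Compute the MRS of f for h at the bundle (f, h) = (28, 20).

MU_f = h^3 and MU_h = 3·f·h^2.
MRS = MU_f/MU_h = (1/3)·h/f.
At (28, 20): MRS = 5/21.
The indifference curve has slope −5/21 at this bundle.

MRS = 5/21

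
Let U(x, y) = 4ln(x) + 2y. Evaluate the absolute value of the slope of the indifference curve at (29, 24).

MU_x = 4/x, MU_y = 2.
MRS = 4/x ÷ 2.
At (29, 24): MRS = 2/29.
So at (29, 24) the consumer would give up 2/29 units of y for one more unit of x.

MRS = 2/29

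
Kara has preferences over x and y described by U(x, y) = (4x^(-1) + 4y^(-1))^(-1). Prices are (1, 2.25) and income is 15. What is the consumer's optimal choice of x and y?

x* = 6, y* = 4

For CES with ρ = -1, MRS = (y/x)^2.
Tangency: set MRS = p_x/p_y = 1/2.25 = 4/9.
So (y/x)^2 = 4/9; taking the square root, y/x = 2/3, i.e. y = (2/3)·x.
Substitute into the budget 1·x + 2.25·y = 15: 2.5·x = 15, so x* = 6 and y* = (2/3)·6 = 4.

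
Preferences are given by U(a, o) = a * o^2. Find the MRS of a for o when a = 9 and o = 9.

MRS = 0.5

MU_a = o^2 and MU_o = 2·a·o.
MRS = MU_a/MU_o = (1/2)·o/a.
At (9, 9): MRS = 0.5.
That is, one extra unit of a is worth 0.5 units of o at the margin.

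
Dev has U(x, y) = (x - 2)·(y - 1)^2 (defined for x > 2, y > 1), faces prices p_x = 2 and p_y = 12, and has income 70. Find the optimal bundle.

x* = 11, y* = 4

MU_x = (y−1)^2, MU_y = 2·(x−2)·(y−1).
MRS = (1/2)·(y−1)/(x−2).
Tangency: set MRS = p_x/p_y = 2/12 = 1/6.
So (1/2)·(y − 1)/(x − 2) = 1/6, i.e. (y − 1) = (1/3)·(x − 2).
Rewrite the budget in excess-of-subsistence terms: 2·(x − 2) + 12·(y − 1) = 70 − 2·2 − 12·1 = 54.
Substituting, 6·(x − 2) = 54, so x − 2 = 9 and x* = 11.
Then y − 1 = (1/3)·9 = 3, so y* = 4.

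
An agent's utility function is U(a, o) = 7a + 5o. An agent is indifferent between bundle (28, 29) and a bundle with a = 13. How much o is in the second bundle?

U(28, 29) = 341.
Set U(13, o) = 341 and solve.
7·13 + 5o = 341 ⇒ 5o = 250 ⇒ o = 50.
Check: U(13, 50) = 341.

o = 50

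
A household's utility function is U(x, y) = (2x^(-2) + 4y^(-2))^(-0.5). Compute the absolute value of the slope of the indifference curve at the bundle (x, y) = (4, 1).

MRS = 1/128

For CES with ρ = -2, MRS = (2/4)·(y/x)^3.
At (4, 1): MRS = 1/128.
The indifference curve has slope −1/128 at this bundle.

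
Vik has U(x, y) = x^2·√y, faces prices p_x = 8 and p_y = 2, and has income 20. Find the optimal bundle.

MU_x = 2·x·√y and MU_y = 0.5·x^2·y^(-0.5).
MRS = MU_x/MU_y = (4)·y/x.
Tangency: set MRS = p_x/p_y = 8/2 = 4.
So (4)·y/x = 4, i.e. y = x.
Substitute into the budget 8·x + 2·y = 20: 10·x = 20, so x* = 2.
Then y* = 2.

x* = 2, y* = 2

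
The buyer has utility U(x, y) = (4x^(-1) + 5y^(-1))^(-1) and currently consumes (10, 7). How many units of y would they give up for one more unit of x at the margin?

For CES with ρ = -1, MRS = (4/5)·(y/x)^2.
At (10, 7): MRS = 49/125.
The indifference curve has slope −49/125 at this bundle.

MRS = 49/125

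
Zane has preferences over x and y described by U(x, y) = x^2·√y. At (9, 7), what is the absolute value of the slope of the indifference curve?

MU_x = 2·x·√y and MU_y = 0.5·x^2·y^(-0.5).
MRS = MU_x/MU_y = (4)·y/x.
At (9, 7): MRS = 28/9.
So at (9, 7) the consumer would give up 28/9 units of y for one more unit of x.

MRS = 28/9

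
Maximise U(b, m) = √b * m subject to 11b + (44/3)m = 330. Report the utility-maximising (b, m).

b* = 10, m* = 15

MU_b = 0.5·b^(-0.5)·m and MU_m = √b.
MRS = MU_b/MU_m = (0.5)·m/b.
Tangency: set MRS = p_b/p_m = 11/(44/3) = 0.75.
So (0.5)·m/b = 0.75, i.e. m = 1.5·b.
Substitute into the budget 11·b + (44/3)·m = 330: 33·b = 330, so b* = 10.
Then m* = 1.5·10 = 15.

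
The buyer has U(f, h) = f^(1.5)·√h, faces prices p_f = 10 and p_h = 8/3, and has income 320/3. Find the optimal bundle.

MU_f = 1.5·√f·√h and MU_h = 0.5·f^(1.5)·h^(-0.5).
MRS = MU_f/MU_h = (3)·h/f.
Tangency: set MRS = p_f/p_h = 10/(8/3) = 3.75.
So (3)·h/f = 3.75, i.e. h = 1.25·f.
Substitute into the budget 10·f + (8/3)·h = 320/3: (40/3)·f = 320/3, so f* = 8.
Then h* = 1.25·8 = 10.

f* = 8, h* = 10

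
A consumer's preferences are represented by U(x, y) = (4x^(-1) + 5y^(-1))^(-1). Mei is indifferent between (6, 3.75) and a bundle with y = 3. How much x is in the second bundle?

U depends on (x, y) only through S = 4x^(-1) + 5y^(-1), so equal utility means equal S. At (6, 3.75): S = 2.
With y = 3: 5·3^(-1) = 5/3, so 4x^(-1) = 2 − 5/3 = 1/3, i.e. x^(-1) = 1/12.
Hence x = 1/(1/12) = 12.
Check: U(12, 3) = 0.5.

x = 12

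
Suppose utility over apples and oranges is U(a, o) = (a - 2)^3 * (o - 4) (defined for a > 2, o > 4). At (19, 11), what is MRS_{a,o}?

MU_a = 3·(a−2)^2·(o−4), MU_o = (a−2)^3.
MRS = (3/1)·(o−4)/(a−2).
At (19, 11): MRS = 21/17.
The indifference curve has slope −21/17 at this bundle.

MRS = 21/17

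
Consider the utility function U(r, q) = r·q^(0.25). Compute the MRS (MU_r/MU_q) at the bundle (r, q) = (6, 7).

MU_r = q^(0.25) and MU_q = 0.25·r·q^(-0.75).
MRS = MU_r/MU_q = (4)·q/r.
At (6, 7): MRS = 14/3.
The indifference curve has slope −14/3 at this bundle.

MRS = 14/3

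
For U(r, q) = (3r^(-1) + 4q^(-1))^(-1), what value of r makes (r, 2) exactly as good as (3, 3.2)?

U depends on (r, q) only through S = 3r^(-1) + 4q^(-1), so equal utility means equal S. At (3, 3.2): S = 2.25.
With q = 2: 4·2^(-1) = 2, so 3r^(-1) = 2.25 − 2 = 0.25, i.e. r^(-1) = 1/12.
Hence r = 1/(1/12) = 12.
Check: U(12, 2) = 0.4444.

r = 12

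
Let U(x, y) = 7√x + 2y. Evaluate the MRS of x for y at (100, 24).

MRS = 7/40

MU_x = 7/(2√x), MU_y = 2.
MRS = 7/(2√x) ÷ 2.
At (100, 24): MRS = 7/40.
That is, one extra unit of x is worth 7/40 units of y at the margin.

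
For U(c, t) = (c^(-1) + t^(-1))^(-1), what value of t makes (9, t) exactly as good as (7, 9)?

U depends on (c, t) only through S = c^(-1) + t^(-1), so equal utility means equal S. At (7, 9): S = 16/63.
With c = 9: 9^(-1) = 1/9, so t^(-1) = 16/63 − 1/9 = 1/7.
Hence t = 1/(1/7) = 7.
Check: U(9, 7) = 3.9375.

t = 7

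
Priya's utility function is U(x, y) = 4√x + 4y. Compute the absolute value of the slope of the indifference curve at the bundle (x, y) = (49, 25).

MU_x = 4/(2√x), MU_y = 4.
MRS = 4/(2√x) ÷ 4.
At (49, 25): MRS = 1/14.
So at (49, 25) the consumer would give up 1/14 units of y for one more unit of x.

MRS = 1/14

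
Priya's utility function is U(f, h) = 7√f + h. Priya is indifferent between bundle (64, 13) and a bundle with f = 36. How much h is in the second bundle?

U(64, 13) = 69.
Set U(36, h) = 69 and solve.
With f = 36: √36 = 6, so h = 69 − 7·6 = 27.
Check: U(36, 27) = 69.

h = 27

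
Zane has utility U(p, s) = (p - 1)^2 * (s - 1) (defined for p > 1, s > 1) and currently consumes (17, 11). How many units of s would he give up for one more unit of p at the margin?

MRS = 1.25

MU_p = 2·(p−1)·(s−1), MU_s = (p−1)^2.
MRS = (2/1)·(s−1)/(p−1).
At (17, 11): MRS = 1.25.
So at (17, 11) the consumer would give up 1.25 units of s for one more unit of p.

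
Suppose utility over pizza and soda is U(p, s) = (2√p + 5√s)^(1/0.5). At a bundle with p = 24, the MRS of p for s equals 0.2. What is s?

For CES with ρ = 0.5, MRS = (2/5)·√(s/p).
Setting (2/5)·√(s/24) = 0.2 gives √(s/24) = 0.5, so s/24 = 0.25 and s = 6.

s = 6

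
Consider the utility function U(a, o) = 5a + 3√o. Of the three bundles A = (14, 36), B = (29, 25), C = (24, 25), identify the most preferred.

Evaluate utility at each bundle:
U(A) = 88.000.
U(B) = 160.000.
U(C) = 135.000.
Highest utility is B, so B ≻ C ≻ A.

Bundle B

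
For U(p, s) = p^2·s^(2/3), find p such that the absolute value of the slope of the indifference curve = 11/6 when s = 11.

p = 18

MU_p = 2·p·s^(2/3) and MU_s = 2/3·p^2·s^(-1/3).
MRS = MU_p/MU_s = (3)·s/p.
Substitute s = 11: MRS = 33/p. Setting 33/p = 11/6 gives p = 33/(11/6) = 18.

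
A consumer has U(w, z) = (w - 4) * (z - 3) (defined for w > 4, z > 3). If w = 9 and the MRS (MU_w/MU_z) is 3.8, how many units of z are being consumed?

MU_w = (z−3), MU_z = (w−4).
MRS = (z−3)/(w−4).
Substitute w = 9: MRS = (z − 3)/5. Setting this equal to 3.8 gives z − 3 = 3.8·5 = 19, so z = 22.

z = 22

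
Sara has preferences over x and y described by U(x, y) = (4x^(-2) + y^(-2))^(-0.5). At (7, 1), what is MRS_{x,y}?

For CES with ρ = -2, MRS = (4/1)·(y/x)^3.
At (7, 1): MRS = 4/343.
The indifference curve has slope −4/343 at this bundle.

MRS = 4/343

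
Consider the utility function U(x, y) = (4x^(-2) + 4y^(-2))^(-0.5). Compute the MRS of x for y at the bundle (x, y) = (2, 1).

For CES with ρ = -2, MRS = (y/x)^3.
At (2, 1): MRS = 0.125.
That is, one extra unit of x is worth 0.125 units of y at the margin.

MRS = 0.125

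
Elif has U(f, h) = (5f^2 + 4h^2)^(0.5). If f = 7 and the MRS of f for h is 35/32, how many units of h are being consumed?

For CES with ρ = 2, MRS = (5/4)·(h/f)^(-1).
Setting (5/4)·(h/7)^(-1) = 35/32 gives (h/7)^(-1) = 0.875, so h/7 = 8/7 and h = 8.

h = 8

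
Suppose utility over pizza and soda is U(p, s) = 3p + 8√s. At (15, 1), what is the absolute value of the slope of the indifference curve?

MRS = 0.75

MU_p = 3, MU_s = 8/(2√s).
MRS = 3 ÷ (8/(2√s)).
At (15, 1): MRS = 0.75.
The indifference curve has slope −0.75 at this bundle.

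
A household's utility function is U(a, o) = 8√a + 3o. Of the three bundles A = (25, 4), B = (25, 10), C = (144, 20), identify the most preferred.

Evaluate utility at each bundle:
U(A) = 52.000.
U(B) = 70.000.
U(C) = 156.000.
Highest utility is C, so C ≻ B ≻ A.

Bundle C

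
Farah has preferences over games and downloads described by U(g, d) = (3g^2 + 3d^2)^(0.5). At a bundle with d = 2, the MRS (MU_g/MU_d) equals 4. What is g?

For CES with ρ = 2, MRS = (d/g)^(-1).
Setting (2/g)^(-1) = 4 gives 2/g = 0.25 and g = 8.

g = 8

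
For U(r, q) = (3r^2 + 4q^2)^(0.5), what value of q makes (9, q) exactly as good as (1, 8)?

U depends on (r, q) only through S = 3r^2 + 4q^2, so equal utility means equal S. At (1, 8): S = 259.
With r = 9: 3·9^2 = 243, so 4q^2 = 259 − 243 = 16, i.e. q^2 = 4.
Hence q = √4 = 2.
Check: U(9, 2) = 16.0935.

q = 2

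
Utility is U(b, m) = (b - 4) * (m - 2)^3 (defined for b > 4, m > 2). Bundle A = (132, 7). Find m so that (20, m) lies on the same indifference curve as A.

U(132, 7) = 16000.
Set U(20, m) = 16000 and solve.
With b = 20: (20 − 4) = 16, so (m − 2)^3 = 16000/16 = 1000.
Taking the cube root (with m > 2): m − 2 = 10, so m = 12.
Check: U(20, 12) = 16000.

m = 12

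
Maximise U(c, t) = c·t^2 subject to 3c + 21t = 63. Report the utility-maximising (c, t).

c* = 7, t* = 2

MU_c = t^2 and MU_t = 2·c·t.
MRS = MU_c/MU_t = (1/2)·t/c.
Tangency: set MRS = p_c/p_t = 3/21 = 1/7.
So (1/2)·t/c = 1/7, i.e. t = (2/7)·c.
Substitute into the budget 3·c + 21·t = 63: 9·c = 63, so c* = 7.
Then t* = (2/7)·7 = 2.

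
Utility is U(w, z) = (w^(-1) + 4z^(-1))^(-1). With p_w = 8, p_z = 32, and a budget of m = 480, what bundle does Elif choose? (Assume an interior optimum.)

w* = 12, z* = 12

For CES with ρ = -1, MRS = (1/4)·(z/w)^2.
Tangency: set MRS = p_w/p_z = 8/32 = 0.25.
So (z/w)^2 = 1; taking the square root, z/w = 1, i.e. z = w.
Substitute into the budget 8·w + 32·z = 480: 40·w = 480, so w* = 12 and z* = 12.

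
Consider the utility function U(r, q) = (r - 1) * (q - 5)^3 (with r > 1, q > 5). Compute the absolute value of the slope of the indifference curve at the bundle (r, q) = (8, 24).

MRS = 19/21

MU_r = (q−5)^3, MU_q = 3·(r−1)·(q−5)^2.
MRS = (1/3)·(q−5)/(r−1).
At (8, 24): MRS = 19/21.
The indifference curve has slope −19/21 at this bundle.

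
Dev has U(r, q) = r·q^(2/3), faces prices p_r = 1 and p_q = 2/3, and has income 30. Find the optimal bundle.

r* = 18, q* = 18

MU_r = q^(2/3) and MU_q = 2/3·r·q^(-1/3).
MRS = MU_r/MU_q = (1.5)·q/r.
Tangency: set MRS = p_r/p_q = 1/(2/3) = 1.5.
So (1.5)·q/r = 1.5, i.e. q = r.
Substitute into the budget 1·r + (2/3)·q = 30: (5/3)·r = 30, so r* = 18.
Then q* = 18.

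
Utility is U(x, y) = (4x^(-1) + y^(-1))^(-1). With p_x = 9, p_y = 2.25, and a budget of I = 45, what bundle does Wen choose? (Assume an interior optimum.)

For CES with ρ = -1, MRS = (4/1)·(y/x)^2.
Tangency: set MRS = p_x/p_y = 9/2.25 = 4.
So (y/x)^2 = 1; taking the square root, y/x = 1, i.e. y = x.
Substitute into the budget 9·x + 2.25·y = 45: 11.25·x = 45, so x* = 4 and y* = 4.

x* = 4, y* = 4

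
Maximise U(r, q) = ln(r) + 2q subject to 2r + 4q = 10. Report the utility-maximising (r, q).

MU_r = 1/r, MU_q = 2.
MRS = 1/r ÷ 2.
Tangency: set MRS = p_r/p_q = 2/4 = 0.5.
MRS depends only on r: 0.5/r = 0.5 ⇒ r* = 0.5/0.5 = 1.
From the budget, 4·q = 10 − 2·1 = 8, so q* = 2.

r* = 1, q* = 2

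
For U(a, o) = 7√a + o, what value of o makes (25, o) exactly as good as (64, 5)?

o = 26

U(64, 5) = 61.
Set U(25, o) = 61 and solve.
With a = 25: √25 = 5, so o = 61 − 7·5 = 26.
Check: U(25, 26) = 61.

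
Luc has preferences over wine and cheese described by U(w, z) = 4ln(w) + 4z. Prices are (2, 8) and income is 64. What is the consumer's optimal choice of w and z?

MU_w = 4/w, MU_z = 4.
MRS = 4/w ÷ 4.
Tangency: set MRS = p_w/p_z = 2/8 = 0.25.
MRS depends only on w: 1/w = 0.25 ⇒ w* = 1/0.25 = 4.
From the budget, 8·z = 64 − 2·4 = 56, so z* = 7.

w* = 4, z* = 7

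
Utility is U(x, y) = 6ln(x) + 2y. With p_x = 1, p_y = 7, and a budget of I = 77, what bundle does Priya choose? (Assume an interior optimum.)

MU_x = 6/x, MU_y = 2.
MRS = 6/x ÷ 2.
Tangency: set MRS = p_x/p_y = 1/7.
MRS depends only on x: 3/x = 1/7 ⇒ x* = 3/(1/7) = 21.
From the budget, 7·y = 77 − 1·21 = 56, so y* = 8.

x* = 21, y* = 8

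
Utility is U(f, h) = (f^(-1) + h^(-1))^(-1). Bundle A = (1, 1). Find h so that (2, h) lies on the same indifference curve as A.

h = 2/3

U depends on (f, h) only through S = f^(-1) + h^(-1), so equal utility means equal S. At (1, 1): S = 2.
With f = 2: 2^(-1) = 0.5, so h^(-1) = 2 − 0.5 = 1.5.
Hence h = 1/1.5 = 2/3.
Check: U(2, 2/3) = 0.5.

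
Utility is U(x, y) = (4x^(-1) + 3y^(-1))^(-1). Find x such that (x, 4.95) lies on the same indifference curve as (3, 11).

U depends on (x, y) only through S = 4x^(-1) + 3y^(-1), so equal utility means equal S. At (3, 11): S = 53/33.
With y = 4.95: 3·4.95^(-1) = 20/33, so 4x^(-1) = 53/33 − 20/33 = 1, i.e. x^(-1) = 0.25.
Hence x = 1/0.25 = 4.
Check: U(4, 4.95) = 0.6226.

x = 4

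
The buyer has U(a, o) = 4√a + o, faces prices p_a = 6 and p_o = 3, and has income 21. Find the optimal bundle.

MU_a = 4/(2√a), MU_o = 1.
MRS = 4/(2√a) ÷ 1.
Tangency: set MRS = p_a/p_o = 6/3 = 2.
MRS depends only on a: 2/√a = 2 ⇒ √a = 2/2 = 1 ⇒ a* = 1.
From the budget, 3·o = 21 − 6·1 = 15, so o* = 5.

a* = 1, o* = 5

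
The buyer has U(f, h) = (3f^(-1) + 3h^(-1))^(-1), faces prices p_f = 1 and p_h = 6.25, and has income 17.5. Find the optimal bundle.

For CES with ρ = -1, MRS = (h/f)^2.
Tangency: set MRS = p_f/p_h = 1/6.25 = 4/25.
So (h/f)^2 = 4/25; taking the square root, h/f = 0.4, i.e. h = 0.4·f.
Substitute into the budget 1·f + 6.25·h = 17.5: 3.5·f = 17.5, so f* = 5 and h* = 0.4·5 = 2.

f* = 5, h* = 2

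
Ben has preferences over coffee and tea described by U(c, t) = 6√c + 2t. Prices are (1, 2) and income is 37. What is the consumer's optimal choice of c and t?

c* = 9, t* = 14

MU_c = 6/(2√c), MU_t = 2.
MRS = 6/(2√c) ÷ 2.
Tangency: set MRS = p_c/p_t = 1/2 = 0.5.
MRS depends only on c: 1.5/√c = 0.5 ⇒ √c = 1.5/0.5 = 3 ⇒ c* = 9.
From the budget, 2·t = 37 − 1·9 = 28, so t* = 14.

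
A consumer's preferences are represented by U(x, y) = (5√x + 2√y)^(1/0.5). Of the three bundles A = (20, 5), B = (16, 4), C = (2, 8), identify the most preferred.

Bundle A

Evaluate utility at each bundle:
U(A) = 720.000.
U(B) = 576.000.
U(C) = 162.000.
Highest utility is A, so A ≻ B ≻ C.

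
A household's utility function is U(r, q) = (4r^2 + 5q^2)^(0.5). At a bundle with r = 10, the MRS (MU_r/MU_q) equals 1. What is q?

q = 8

For CES with ρ = 2, MRS = (4/5)·(q/r)^(-1).
Setting (4/5)·(q/10)^(-1) = 1 gives (q/10)^(-1) = 1.25, so q/10 = 0.8 and q = 8.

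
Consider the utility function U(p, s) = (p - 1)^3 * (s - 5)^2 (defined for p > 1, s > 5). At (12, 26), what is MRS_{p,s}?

MU_p = 3·(p−1)^2·(s−5)^2, MU_s = 2·(p−1)^3·(s−5).
MRS = (3/2)·(s−5)/(p−1).
At (12, 26): MRS = 63/22.
The indifference curve has slope −63/22 at this bundle.

MRS = 63/22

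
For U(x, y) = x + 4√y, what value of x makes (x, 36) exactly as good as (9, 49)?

x = 13

U(9, 49) = 37.
Set U(x, 36) = 37 and solve.
With y = 36: √36 = 6, so x = 37 − 4·6 = 13.
Check: U(13, 36) = 37.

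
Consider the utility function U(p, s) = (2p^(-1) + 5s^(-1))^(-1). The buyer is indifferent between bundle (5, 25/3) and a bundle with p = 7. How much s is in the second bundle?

U depends on (p, s) only through S = 2p^(-1) + 5s^(-1), so equal utility means equal S. At (5, 25/3): S = 1.
With p = 7: 2·7^(-1) = 2/7, so 5s^(-1) = 1 − 2/7 = 5/7, i.e. s^(-1) = 1/7.
Hence s = 1/(1/7) = 7.
Check: U(7, 7) = 1.

s = 7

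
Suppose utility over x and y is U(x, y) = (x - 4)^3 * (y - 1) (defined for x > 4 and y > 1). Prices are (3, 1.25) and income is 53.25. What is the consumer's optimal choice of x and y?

x* = 14, y* = 9

MU_x = 3·(x−4)^2·(y−1), MU_y = (x−4)^3.
MRS = (3/1)·(y−1)/(x−4).
Tangency: set MRS = p_x/p_y = 3/1.25 = 2.4.
So (3/1)·(y − 1)/(x − 4) = 2.4, i.e. (y − 1) = 0.8·(x − 4).
Rewrite the budget in excess-of-subsistence terms: 3·(x − 4) + 1.25·(y − 1) = 53.25 − 3·4 − 1.25·1 = 40.
Substituting, 4·(x − 4) = 40, so x − 4 = 10 and x* = 14.
Then y − 1 = 0.8·10 = 8, so y* = 9.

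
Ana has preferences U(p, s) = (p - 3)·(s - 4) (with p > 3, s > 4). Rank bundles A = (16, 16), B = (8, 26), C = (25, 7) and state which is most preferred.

Bundle A

Evaluate utility at each bundle:
U(A) = 156.
U(B) = 110.
U(C) = 66.
Highest utility is A, so A ≻ B ≻ C.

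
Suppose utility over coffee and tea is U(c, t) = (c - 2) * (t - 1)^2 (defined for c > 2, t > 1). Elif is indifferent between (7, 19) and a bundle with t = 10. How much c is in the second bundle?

U(7, 19) = 1620.
Set U(c, 10) = 1620 and solve.
With t = 10: (10 − 1)^2 = 81, so (c − 2) = 1620/81 = 20.
So c = 2 + 20 = 22.
Check: U(22, 10) = 1620.

c = 22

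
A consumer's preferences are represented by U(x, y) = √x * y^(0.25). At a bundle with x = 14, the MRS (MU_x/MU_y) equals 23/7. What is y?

MU_x = 0.5·x^(-0.5)·y^(0.25) and MU_y = 0.25·√x·y^(-0.75).
MRS = MU_x/MU_y = (2)·y/x.
Substitute x = 14: MRS = y/7. Setting y/7 = 23/7 gives y = (23/7)·7 = 23.

y = 23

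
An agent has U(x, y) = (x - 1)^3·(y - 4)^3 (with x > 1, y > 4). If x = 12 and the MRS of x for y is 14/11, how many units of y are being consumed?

y = 18

MU_x = 3·(x−1)^2·(y−4)^3, MU_y = 3·(x−1)^3·(y−4)^2.
MRS = (y−4)/(x−1).
Substitute x = 12: MRS = (y − 4)/11. Setting this equal to 14/11 gives y − 4 = (14/11)·11 = 14, so y = 18.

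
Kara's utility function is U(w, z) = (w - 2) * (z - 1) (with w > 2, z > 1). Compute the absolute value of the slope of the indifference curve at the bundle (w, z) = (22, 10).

MRS = 0.45

MU_w = (z−1), MU_z = (w−2).
MRS = (z−1)/(w−2).
At (22, 10): MRS = 0.45.
The indifference curve has slope −0.45 at this bundle.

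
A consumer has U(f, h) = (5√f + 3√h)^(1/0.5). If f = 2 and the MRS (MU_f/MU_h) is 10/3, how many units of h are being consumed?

For CES with ρ = 0.5, MRS = (5/3)·√(h/f).
Setting (5/3)·√(h/2) = 10/3 gives √(h/2) = 2, so h/2 = 4 and h = 8.

h = 8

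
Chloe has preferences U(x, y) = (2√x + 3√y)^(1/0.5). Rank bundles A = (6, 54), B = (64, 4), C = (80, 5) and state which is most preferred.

Evaluate utility at each bundle:
U(A) = 726.000.
U(B) = 484.000.
U(C) = 605.000.
Highest utility is A, so A ≻ C ≻ B.

Bundle A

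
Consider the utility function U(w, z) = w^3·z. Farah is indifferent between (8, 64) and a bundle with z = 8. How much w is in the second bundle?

w = 16

U(8, 64) = 32768.
Set U(w, 8) = 32768 and solve.
With z = 8: w^3 = 32768/8 = 4096; taking the cube root, w = 16.
Check: U(16, 8) = 32768.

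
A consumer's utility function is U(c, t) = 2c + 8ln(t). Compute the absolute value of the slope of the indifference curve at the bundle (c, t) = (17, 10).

MU_c = 2, MU_t = 8/t.
MRS = 2 ÷ (8/t).
At (17, 10): MRS = 2.5.
The indifference curve has slope −2.5 at this bundle.

MRS = 2.5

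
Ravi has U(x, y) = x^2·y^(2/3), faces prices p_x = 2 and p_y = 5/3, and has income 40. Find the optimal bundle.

x* = 15, y* = 6

MU_x = 2·x·y^(2/3) and MU_y = 2/3·x^2·y^(-1/3).
MRS = MU_x/MU_y = (3)·y/x.
Tangency: set MRS = p_x/p_y = 2/(5/3) = 1.2.
So (3)·y/x = 1.2, i.e. y = 0.4·x.
Substitute into the budget 2·x + (5/3)·y = 40: (8/3)·x = 40, so x* = 15.
Then y* = 0.4·15 = 6.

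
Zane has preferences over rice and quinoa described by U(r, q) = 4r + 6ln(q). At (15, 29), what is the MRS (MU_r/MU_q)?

MRS = 58/3

MU_r = 4, MU_q = 6/q.
MRS = 4 ÷ (6/q).
At (15, 29): MRS = 58/3.
So at (15, 29) the consumer would give up 58/3 units of q for one more unit of r.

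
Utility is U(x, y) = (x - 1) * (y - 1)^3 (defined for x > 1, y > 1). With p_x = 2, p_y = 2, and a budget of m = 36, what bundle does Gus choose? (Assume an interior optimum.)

MU_x = (y−1)^3, MU_y = 3·(x−1)·(y−1)^2.
MRS = (1/3)·(y−1)/(x−1).
Tangency: set MRS = p_x/p_y = 2/2 = 1.
So (1/3)·(y − 1)/(x − 1) = 1, i.e. (y − 1) = 3·(x − 1).
Rewrite the budget in excess-of-subsistence terms: 2·(x − 1) + 2·(y − 1) = 36 − 2·1 − 2·1 = 32.
Substituting, 8·(x − 1) = 32, so x − 1 = 4 and x* = 5.
Then y − 1 = 3·4 = 12, so y* = 13.

x* = 5, y* = 13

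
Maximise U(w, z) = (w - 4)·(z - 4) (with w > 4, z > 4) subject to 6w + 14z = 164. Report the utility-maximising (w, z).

w* = 11, z* = 7

MU_w = (z−4), MU_z = (w−4).
MRS = (z−4)/(w−4).
Tangency: set MRS = p_w/p_z = 6/14 = 3/7.
So (z − 4)/(w − 4) = 3/7, i.e. (z − 4) = (3/7)·(w − 4).
Rewrite the budget in excess-of-subsistence terms: 6·(w − 4) + 14·(z − 4) = 164 − 6·4 − 14·4 = 84.
Substituting, 12·(w − 4) = 84, so w − 4 = 7 and w* = 11.
Then z − 4 = (3/7)·7 = 3, so z* = 7.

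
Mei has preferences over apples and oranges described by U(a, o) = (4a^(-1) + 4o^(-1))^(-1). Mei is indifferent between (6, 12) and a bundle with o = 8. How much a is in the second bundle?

a = 8

U depends on (a, o) only through S = 4a^(-1) + 4o^(-1), so equal utility means equal S. At (6, 12): S = 1.
With o = 8: 4·8^(-1) = 0.5, so 4a^(-1) = 1 − 0.5 = 0.5, i.e. a^(-1) = 0.125.
Hence a = 1/0.125 = 8.
Check: U(8, 8) = 1.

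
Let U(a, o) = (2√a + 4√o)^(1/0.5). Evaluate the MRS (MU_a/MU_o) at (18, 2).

MRS = 1/6

For CES with ρ = 0.5, MRS = (2/4)·√(o/a).
At (18, 2): MRS = 1/6.
So at (18, 2) the consumer would give up 1/6 units of o for one more unit of a.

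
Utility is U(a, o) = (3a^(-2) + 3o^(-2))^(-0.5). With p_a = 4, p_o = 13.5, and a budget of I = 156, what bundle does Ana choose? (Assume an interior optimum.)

a* = 12, o* = 8

For CES with ρ = -2, MRS = (o/a)^3.
Tangency: set MRS = p_a/p_o = 4/13.5 = 8/27.
So (o/a)^3 = 8/27; taking the cube root, o/a = 2/3, i.e. o = (2/3)·a.
Substitute into the budget 4·a + 13.5·o = 156: 13·a = 156, so a* = 12 and o* = (2/3)·12 = 8.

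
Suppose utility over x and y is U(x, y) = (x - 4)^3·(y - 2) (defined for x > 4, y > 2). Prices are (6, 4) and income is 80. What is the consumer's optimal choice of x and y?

MU_x = 3·(x−4)^2·(y−2), MU_y = (x−4)^3.
MRS = (3/1)·(y−2)/(x−4).
Tangency: set MRS = p_x/p_y = 6/4 = 1.5.
So (3/1)·(y − 2)/(x − 4) = 1.5, i.e. (y − 2) = 0.5·(x − 4).
Rewrite the budget in excess-of-subsistence terms: 6·(x − 4) + 4·(y − 2) = 80 − 6·4 − 4·2 = 48.
Substituting, 8·(x − 4) = 48, so x − 4 = 6 and x* = 10.
Then y − 2 = 0.5·6 = 3, so y* = 5.

x* = 10, y* = 5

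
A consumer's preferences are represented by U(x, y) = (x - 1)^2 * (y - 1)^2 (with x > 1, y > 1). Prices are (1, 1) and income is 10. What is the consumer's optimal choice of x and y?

x* = 5, y* = 5

MU_x = 2·(x−1)·(y−1)^2, MU_y = 2·(x−1)^2·(y−1).
MRS = (y−1)/(x−1).
Tangency: set MRS = p_x/p_y = 1/1 = 1.
So (y − 1)/(x − 1) = 1, i.e. (y − 1) = (x − 1).
Rewrite the budget in excess-of-subsistence terms: 1·(x − 1) + 1·(y − 1) = 10 − 1·1 − 1·1 = 8.
Substituting, 2·(x − 1) = 8, so x − 1 = 4 and x* = 5.
Then y − 1 = 4, so y* = 5.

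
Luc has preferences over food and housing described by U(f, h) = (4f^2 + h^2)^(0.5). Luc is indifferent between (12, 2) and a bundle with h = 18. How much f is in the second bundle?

U depends on (f, h) only through S = 4f^2 + h^2, so equal utility means equal S. At (12, 2): S = 580.
With h = 18: 18^2 = 324, so 4f^2 = 580 − 324 = 256, i.e. f^2 = 64.
Hence f = √64 = 8.
Check: U(8, 18) = 24.0832.

f = 8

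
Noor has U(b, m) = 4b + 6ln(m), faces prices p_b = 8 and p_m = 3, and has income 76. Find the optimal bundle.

b* = 8, m* = 4

MU_b = 4, MU_m = 6/m.
MRS = 4 ÷ (6/m).
Tangency: set MRS = p_b/p_m = 8/3.
MRS depends only on m: (2/3)·m = 8/3 ⇒ m* = (8/3)/(2/3) = 4.
From the budget, 8·b = 76 − 3·4 = 64, so b* = 8.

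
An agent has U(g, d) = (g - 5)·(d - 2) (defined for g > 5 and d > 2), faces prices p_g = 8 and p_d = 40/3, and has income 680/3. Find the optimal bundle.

g* = 15, d* = 8

MU_g = (d−2), MU_d = (g−5).
MRS = (d−2)/(g−5).
Tangency: set MRS = p_g/p_d = 8/(40/3) = 0.6.
So (d − 2)/(g − 5) = 0.6, i.e. (d − 2) = 0.6·(g − 5).
Rewrite the budget in excess-of-subsistence terms: 8·(g − 5) + (40/3)·(d − 2) = 680/3 − 8·5 − (40/3)·2 = 160.
Substituting, 16·(g − 5) = 160, so g − 5 = 10 and g* = 15.
Then d − 2 = 0.6·10 = 6, so d* = 8.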